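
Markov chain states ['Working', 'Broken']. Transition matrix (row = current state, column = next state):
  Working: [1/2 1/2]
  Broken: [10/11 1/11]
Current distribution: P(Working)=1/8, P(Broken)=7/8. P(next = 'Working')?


P(next=Working) = Σᵢ P(now=i)×P(i→Working)
= 1/8×1/2 + 7/8×10/11
= 1/16 + 35/44 = 151/176

P = 151/176 ≈ 0.8580


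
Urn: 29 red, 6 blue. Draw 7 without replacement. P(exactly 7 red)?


Hypergeometric: C(29,7)×C(6,0)/C(35,7)
= 1560780×1/6724520 = 2691/11594

P(X=7) = 2691/11594 ≈ 23.21%


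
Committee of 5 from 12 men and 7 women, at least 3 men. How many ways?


Count by #men:
  3M,2W: C(12,3)×C(7,2)=4620
  4M,1W: C(12,4)×C(7,1)=3465
  5M,0W: C(12,5)×C(7,0)=792
Total = 8877

8877


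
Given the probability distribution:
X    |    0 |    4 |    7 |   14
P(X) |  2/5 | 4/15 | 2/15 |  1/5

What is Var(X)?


E[X] = 24/5
E[X²] = 50
Var(X) = E[X²] - (E[X])² = 50 - 576/25 = 674/25

Var(X) = 674/25 ≈ 26.9600


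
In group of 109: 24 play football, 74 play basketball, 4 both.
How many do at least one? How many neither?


|A∪B| = 24+74-4 = 94
Neither = 109-94 = 15

At least one: 94; Neither: 15


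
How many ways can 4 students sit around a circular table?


Circular arrangements of 4 distinct objects: fix one position to break rotational symmetry.
(n-1)! = 3! = 6

6


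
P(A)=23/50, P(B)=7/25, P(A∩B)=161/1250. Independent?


P(A)×P(B) = 161/1250
P(A∩B) = 161/1250
Equal ✓ → Independent

Yes, independent


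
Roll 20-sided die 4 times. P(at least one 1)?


P(no 1)^4 = (19/20)^4 = 130321/160000
P(≥1) = 1 - 130321/160000 = 29679/160000

P = 29679/160000 ≈ 18.55%


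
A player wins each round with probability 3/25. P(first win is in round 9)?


Geometric: P(X=9) = (1-p)^(k-1)×p = (22/25)^8×3/25 = 164627620608/3814697265625

P(X=9) = 164627620608/3814697265625 ≈ 4.32%


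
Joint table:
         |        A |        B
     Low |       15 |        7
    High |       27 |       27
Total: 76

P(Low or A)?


P(Low∨A) = P(Low) + P(A) - P(Low∧A)
= (22 + 42 - 15)/76 = 49/76

P = 49/76 ≈ 64.47%


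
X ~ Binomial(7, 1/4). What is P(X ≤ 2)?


P(X ≤ 2) = Σ P(X=i) for i=0..2
P(X=0) = 2187/16384
P(X=1) = 5103/16384
P(X=2) = 5103/16384
Sum = 12393/16384

P(X ≤ 2) = 12393/16384 ≈ 75.64%


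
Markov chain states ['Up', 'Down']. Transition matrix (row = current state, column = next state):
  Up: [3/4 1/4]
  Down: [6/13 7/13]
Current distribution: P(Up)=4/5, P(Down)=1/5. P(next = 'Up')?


P(next=Up) = Σᵢ P(now=i)×P(i→Up)
= 4/5×3/4 + 1/5×6/13
= 3/5 + 6/65 = 9/13

P = 9/13 ≈ 0.6923


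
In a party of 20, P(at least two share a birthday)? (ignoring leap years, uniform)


P(all different) = Π(365-i)/365 for i=0..19
= 0.588562
P(match) = 1 - 0.588562 = 0.411438

P ≈ 0.4114 ≈ 41.14%


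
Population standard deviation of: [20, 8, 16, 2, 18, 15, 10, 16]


Mean = 105/8
  (20-105/8)²=3025/64
  (8-105/8)²=1681/64
  (16-105/8)²=529/64
  (2-105/8)²=7921/64
  (18-105/8)²=1521/64
  (15-105/8)²=225/64
  (10-105/8)²=625/64
  (16-105/8)²=529/64
Σ(x-μ)² = 2007/8
σ² = (2007/8)/8 = 2007/64

σ = √(2007/64) ≈ 5.5999


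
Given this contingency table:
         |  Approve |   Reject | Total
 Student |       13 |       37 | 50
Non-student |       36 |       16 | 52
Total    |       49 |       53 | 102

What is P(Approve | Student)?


P(Approve | Student) = 13/(13+37) = 13/50

P(Approve|Student) = 13/50 ≈ 26.00%


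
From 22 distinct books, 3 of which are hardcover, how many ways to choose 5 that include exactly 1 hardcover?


Choose 1 of the 3 hardcovers and 4 of the other 19 books:
C(3,1)×C(19,4) = 3×3876 = 11628

11628


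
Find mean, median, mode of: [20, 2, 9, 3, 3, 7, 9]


Sorted: [2, 3, 3, 7, 9, 9, 20]
Mean = 53/7
Median = 7
Freq: {20: 1, 2: 1, 9: 2, 3: 2, 7: 1}
Mode: [3, 9]

Mean=53/7, Median=7, Mode=[3, 9]


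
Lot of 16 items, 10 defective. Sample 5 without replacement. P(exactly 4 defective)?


Hypergeometric: C(10,4)×C(6,1)/C(16,5)
= 210×6/4368 = 15/52

P(X=4) = 15/52 ≈ 28.85%


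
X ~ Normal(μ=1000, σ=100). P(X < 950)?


z = (950-1000)/100 = -0.5
P(Z < -0.5) = 0.3085

P(X < 950) ≈ 0.3085


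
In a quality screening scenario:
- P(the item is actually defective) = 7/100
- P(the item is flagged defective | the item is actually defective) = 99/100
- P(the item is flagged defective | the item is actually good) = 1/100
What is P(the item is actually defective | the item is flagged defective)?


Using Bayes' theorem:
P(A|B) = P(B|A)·P(A) / P(B)

P(the item is flagged defective) = 99/100 × 7/100 + 1/100 × 93/100
= 693/10000 + 93/10000 = 393/5000

P(the item is actually defective|the item is flagged defective) = (693/10000) / (393/5000) = 231/262

P(the item is actually defective|the item is flagged defective) = 231/262 ≈ 88.17%


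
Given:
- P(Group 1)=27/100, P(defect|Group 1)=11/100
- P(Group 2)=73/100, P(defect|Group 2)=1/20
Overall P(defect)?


P(B) = Σ P(B|Aᵢ)×P(Aᵢ)
  11/100×27/100 = 297/10000
  1/20×73/100 = 73/2000
Sum = 331/5000

P(defect) = 331/5000 ≈ 6.62%


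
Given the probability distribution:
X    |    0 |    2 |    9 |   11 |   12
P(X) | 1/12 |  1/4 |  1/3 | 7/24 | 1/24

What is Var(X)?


E[X] = 173/24
E[X²] = 1663/24
Var(X) = E[X²] - (E[X])² = 1663/24 - 29929/576 = 9983/576

Var(X) = 9983/576 ≈ 17.3316


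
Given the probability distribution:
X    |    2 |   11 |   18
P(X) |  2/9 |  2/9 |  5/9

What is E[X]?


E[X] = Σ x·P(X=x)
= (2)×(2/9) + (11)×(2/9) + (18)×(5/9)
= 116/9

E[X] = 116/9


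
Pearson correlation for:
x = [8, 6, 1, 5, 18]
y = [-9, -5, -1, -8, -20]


n=5, Σx=38, Σy=-43, Σxy=-503, Σx²=450, Σy²=571
r = (5×(-503) - 38×(-43))/√((5×450 - 38²)(5×571 - (-43)²))
= -881/√(806×1006) = -881/√810836 ≈ -881/900.4643 ≈ -0.9784

r ≈ -0.9784


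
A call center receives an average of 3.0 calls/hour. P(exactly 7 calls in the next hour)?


Poisson(λ=3.0): P(X=7) = e^(-λ)×λ^k/k!
= e^(-3.0) × 3.0^7 / 7!
≈ 0.04978706837 × 2187 / 5040 ≈ 0.021604

P(X=7) ≈ 0.021604 ≈ 2.16%


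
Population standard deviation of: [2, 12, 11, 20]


Mean = 45/4
  (2-45/4)²=1369/16
  (12-45/4)²=9/16
  (11-45/4)²=1/16
  (20-45/4)²=1225/16
Σ(x-μ)² = 651/4
σ² = (651/4)/4 = 651/16

σ = √(651/16) ≈ 6.3787


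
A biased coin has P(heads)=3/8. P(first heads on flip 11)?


Geometric: P(X=11) = (1-p)^(k-1)×p = (5/8)^10×3/8 = 29296875/8589934592

P(X=11) = 29296875/8589934592 ≈ 0.34%


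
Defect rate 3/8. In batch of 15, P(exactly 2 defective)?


Binomial: P(X=2) = C(15,2)×p^2×(1-p)^13
= 105 × 9/64 × 1220703125/549755813888 = 1153564453125/35184372088832

P(X=2) = 1153564453125/35184372088832 ≈ 3.28%


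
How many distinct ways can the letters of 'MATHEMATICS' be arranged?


Letters: 11, freq: {'M': 2, 'A': 2, 'T': 2, 'H': 1, 'E': 1, 'I': 1, 'C': 1, 'S': 1}
11!/(2!×2!×2!×1!×1!×1!×1!×1!) = 39916800/8 = 4989600

4989600


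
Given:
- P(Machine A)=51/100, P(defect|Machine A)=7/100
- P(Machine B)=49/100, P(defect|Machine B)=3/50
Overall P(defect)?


P(B) = Σ P(B|Aᵢ)×P(Aᵢ)
  7/100×51/100 = 357/10000
  3/50×49/100 = 147/5000
Sum = 651/10000

P(defect) = 651/10000 ≈ 6.51%


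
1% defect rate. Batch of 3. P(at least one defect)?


P(all good) = (99/100)^3 = 970299/1000000
P(≥1 defect) = 29701/1000000

P = 29701/1000000 ≈ 2.97%


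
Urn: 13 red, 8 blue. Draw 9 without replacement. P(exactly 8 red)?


Hypergeometric: C(13,8)×C(8,1)/C(21,9)
= 1287×8/293930 = 396/11305

P(X=8) = 396/11305 ≈ 3.50%


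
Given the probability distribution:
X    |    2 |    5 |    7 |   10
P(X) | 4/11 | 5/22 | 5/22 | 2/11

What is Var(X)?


E[X] = 58/11
E[X²] = 401/11
Var(X) = E[X²] - (E[X])² = 401/11 - 3364/121 = 1047/121

Var(X) = 1047/121 ≈ 8.6529


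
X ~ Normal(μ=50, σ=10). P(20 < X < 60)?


z₁=(20-50)/10=-3.0, z₂=(60-50)/10=1.0
P = Φ(1.0) - Φ(-3.0) = 0.841345 - 0.001350 = 0.839995 ≈ 0.8400

P(20 < X < 60) ≈ 0.8400


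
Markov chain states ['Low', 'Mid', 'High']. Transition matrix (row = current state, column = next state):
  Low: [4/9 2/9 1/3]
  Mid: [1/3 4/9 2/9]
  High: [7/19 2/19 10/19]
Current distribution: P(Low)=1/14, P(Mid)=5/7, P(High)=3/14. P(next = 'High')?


P(next=High) = Σᵢ P(now=i)×P(i→High)
= 1/14×1/3 + 5/7×2/9 + 3/14×10/19
= 1/42 + 10/63 + 15/133 = 101/342

P = 101/342 ≈ 0.2953


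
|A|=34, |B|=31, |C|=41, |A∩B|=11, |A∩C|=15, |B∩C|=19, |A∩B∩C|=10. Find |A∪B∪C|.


|A∪B∪C| = 34+31+41-11-15-19+10 = 71

|A∪B∪C| = 71


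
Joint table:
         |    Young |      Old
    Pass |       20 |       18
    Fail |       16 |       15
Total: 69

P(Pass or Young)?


P(Pass∨Young) = P(Pass) + P(Young) - P(Pass∧Young)
= (38 + 36 - 20)/69 = 54/69 = 18/23

P = 18/23 ≈ 78.26%


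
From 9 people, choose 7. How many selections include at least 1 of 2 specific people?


Complement: C(9,7) - C(7,7) = 36 - 1 = 35

35


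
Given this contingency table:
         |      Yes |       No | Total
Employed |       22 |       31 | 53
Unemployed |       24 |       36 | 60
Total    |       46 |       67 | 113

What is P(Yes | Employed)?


P(Yes | Employed) = 22/(22+31) = 22/53

P(Yes|Employed) = 22/53 ≈ 41.51%


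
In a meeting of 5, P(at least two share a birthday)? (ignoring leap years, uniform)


P(all different) = Π(365-i)/365 for i=0..4
= 0.972864
P(match) = 1 - 0.972864 = 0.027136

P ≈ 0.0271 ≈ 2.71%


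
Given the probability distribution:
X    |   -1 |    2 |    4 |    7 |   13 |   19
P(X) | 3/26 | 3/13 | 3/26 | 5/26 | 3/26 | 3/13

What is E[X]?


E[X] = Σ x·P(X=x)
= (-1)×(3/26) + (2)×(3/13) + (4)×(3/26) + (7)×(5/26) + (13)×(3/26) + (19)×(3/13)
= 209/26

E[X] = 209/26


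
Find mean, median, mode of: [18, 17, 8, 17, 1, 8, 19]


Sorted: [1, 8, 8, 17, 17, 18, 19]
Mean = 88/7
Median = 17
Freq: {18: 1, 17: 2, 8: 2, 1: 1, 19: 1}
Mode: [8, 17]

Mean=88/7, Median=17, Mode=[8, 17]


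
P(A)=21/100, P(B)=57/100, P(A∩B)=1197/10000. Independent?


P(A)×P(B) = 1197/10000
P(A∩B) = 1197/10000
Equal ✓ → Independent

Yes, independent


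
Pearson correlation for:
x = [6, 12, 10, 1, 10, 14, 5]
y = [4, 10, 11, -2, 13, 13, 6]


n=7, Σx=58, Σy=55, Σxy=594, Σx²=602, Σy²=615
r = (7×594 - 58×55)/√((7×602 - 58²)(7×615 - 55²))
= 968/√(850×1280) = 968/√1088000 ≈ 968/1043.0724 ≈ 0.9280

r ≈ 0.9280


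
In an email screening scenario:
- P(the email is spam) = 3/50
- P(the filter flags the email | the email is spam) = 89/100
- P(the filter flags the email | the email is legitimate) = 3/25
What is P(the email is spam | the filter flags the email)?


Using Bayes' theorem:
P(A|B) = P(B|A)·P(A) / P(B)

P(the filter flags the email) = 89/100 × 3/50 + 3/25 × 47/50
= 267/5000 + 141/1250 = 831/5000

P(the email is spam|the filter flags the email) = (267/5000) / (831/5000) = 89/277

P(the email is spam|the filter flags the email) = 89/277 ≈ 32.13%


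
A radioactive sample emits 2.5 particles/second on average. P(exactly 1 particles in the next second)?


Poisson(λ=2.5): P(X=1) = e^(-λ)×λ^k/k!
= e^(-2.5) × 2.5^1 / 1!
≈ 0.08208499862 × 2.5 / 1 ≈ 0.205212

P(X=1) ≈ 0.205212 ≈ 20.52%


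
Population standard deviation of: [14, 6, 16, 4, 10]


Mean = 50/5 = 10
  (14-10)²=16
  (6-10)²=16
  (16-10)²=36
  (4-10)²=36
  (10-10)²=0
Σ(x-μ)² = 104
σ² = 104/5

σ = √(104/5) ≈ 4.5607


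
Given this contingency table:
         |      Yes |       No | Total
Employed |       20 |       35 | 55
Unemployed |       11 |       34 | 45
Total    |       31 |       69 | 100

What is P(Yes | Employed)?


P(Yes | Employed) = 20/(20+35) = 20/55 = 4/11

P(Yes|Employed) = 4/11 ≈ 36.36%


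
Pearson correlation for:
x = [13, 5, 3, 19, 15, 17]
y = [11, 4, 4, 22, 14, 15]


n=6, Σx=72, Σy=70, Σxy=1058, Σx²=1078, Σy²=1058
r = (6×1058 - 72×70)/√((6×1078 - 72²)(6×1058 - 70²))
= 1308/√(1284×1448) = 1308/√1859232 ≈ 1308/1363.5366 ≈ 0.9593

r ≈ 0.9593


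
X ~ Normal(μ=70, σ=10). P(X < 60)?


z = (60-70)/10 = -1.0
P(Z < -1.0) = 0.1587

P(X < 60) ≈ 0.1587


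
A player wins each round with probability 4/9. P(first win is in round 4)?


Geometric: P(X=4) = (1-p)^(k-1)×p = (5/9)^3×4/9 = 500/6561

P(X=4) = 500/6561 ≈ 7.62%


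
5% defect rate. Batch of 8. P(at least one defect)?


P(all good) = (19/20)^8 = 16983563041/25600000000
P(≥1 defect) = 8616436959/25600000000

P = 8616436959/25600000000 ≈ 33.66%


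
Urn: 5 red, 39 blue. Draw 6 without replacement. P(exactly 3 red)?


Hypergeometric: C(5,3)×C(39,3)/C(44,6)
= 10×9139/7059052 = 3515/271502

P(X=3) = 3515/271502 ≈ 1.29%


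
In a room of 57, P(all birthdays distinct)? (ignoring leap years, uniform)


P(all different) = Π(365-i)/365 for i=0..56
= (365/365)×(364/365)×...×(309/365)
= 0.009878

P ≈ 0.0099 ≈ 0.99%


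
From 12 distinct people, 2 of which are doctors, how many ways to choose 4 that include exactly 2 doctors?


Choose 2 of the 2 doctors and 2 of the other 10 people:
C(2,2)×C(10,2) = 1×45 = 45

45


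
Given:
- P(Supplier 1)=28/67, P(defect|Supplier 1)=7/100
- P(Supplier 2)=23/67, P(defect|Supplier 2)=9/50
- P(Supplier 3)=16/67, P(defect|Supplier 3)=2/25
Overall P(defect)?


P(B) = Σ P(B|Aᵢ)×P(Aᵢ)
  7/100×28/67 = 49/1675
  9/50×23/67 = 207/3350
  2/25×16/67 = 32/1675
Sum = 369/3350

P(defect) = 369/3350 ≈ 11.01%


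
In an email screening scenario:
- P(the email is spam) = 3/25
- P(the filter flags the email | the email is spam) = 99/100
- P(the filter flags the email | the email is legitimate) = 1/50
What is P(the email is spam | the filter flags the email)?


Using Bayes' theorem:
P(A|B) = P(B|A)·P(A) / P(B)

P(the filter flags the email) = 99/100 × 3/25 + 1/50 × 22/25
= 297/2500 + 11/625 = 341/2500

P(the email is spam|the filter flags the email) = (297/2500) / (341/2500) = 27/31

P(the email is spam|the filter flags the email) = 27/31 ≈ 87.10%


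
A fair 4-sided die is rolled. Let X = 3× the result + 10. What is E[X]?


E[die] = (1+4)/2 = 5/2
E[X] = 3×5/2 + 10 = 35/2

E[X] = 35/2


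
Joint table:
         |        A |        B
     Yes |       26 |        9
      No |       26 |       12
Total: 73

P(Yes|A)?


P(Yes|A) = 26/(26+26) = 26/52 = 1/2

P = 1/2 ≈ 50.00%


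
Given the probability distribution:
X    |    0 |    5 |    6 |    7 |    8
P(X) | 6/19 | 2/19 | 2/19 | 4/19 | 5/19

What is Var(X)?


E[X] = 90/19
E[X²] = 638/19
Var(X) = E[X²] - (E[X])² = 638/19 - 8100/361 = 4022/361

Var(X) = 4022/361 ≈ 11.1413


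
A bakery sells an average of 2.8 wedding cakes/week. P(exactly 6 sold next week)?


Poisson(λ=2.8): P(X=6) = e^(-λ)×λ^k/k!
= e^(-2.8) × 2.8^6 / 6!
≈ 0.06081006263 × 481.890304 / 720 ≈ 0.040700

P(X=6) ≈ 0.040700 ≈ 4.07%


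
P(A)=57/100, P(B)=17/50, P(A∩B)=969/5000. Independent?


P(A)×P(B) = 969/5000
P(A∩B) = 969/5000
Equal ✓ → Independent

Yes, independent


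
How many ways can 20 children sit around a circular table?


Circular arrangements of 20 distinct objects: fix one position to break rotational symmetry.
(n-1)! = 19! = 121645100408832000

121645100408832000


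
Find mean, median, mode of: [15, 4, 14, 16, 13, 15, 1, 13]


Sorted: [1, 4, 13, 13, 14, 15, 15, 16]
Mean = 91/8
Median = 27/2
Freq: {15: 2, 4: 1, 14: 1, 16: 1, 13: 2, 1: 1}
Mode: [13, 15]

Mean=91/8, Median=27/2, Mode=[13, 15]


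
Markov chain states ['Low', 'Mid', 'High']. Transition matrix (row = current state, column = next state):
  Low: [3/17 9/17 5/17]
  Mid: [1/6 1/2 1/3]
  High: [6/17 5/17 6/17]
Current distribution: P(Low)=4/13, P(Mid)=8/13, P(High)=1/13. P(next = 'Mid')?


P(next=Mid) = Σᵢ P(now=i)×P(i→Mid)
= 4/13×9/17 + 8/13×1/2 + 1/13×5/17
= 36/221 + 4/13 + 5/221 = 109/221

P = 109/221 ≈ 0.4932


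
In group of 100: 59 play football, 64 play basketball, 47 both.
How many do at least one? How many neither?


|A∪B| = 59+64-47 = 76
Neither = 100-76 = 24

At least one: 76; Neither: 24


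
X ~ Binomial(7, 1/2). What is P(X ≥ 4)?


P(X ≥ 4) = Σ P(X=i) for i=4..7
P(X=4) = 35/128
P(X=5) = 21/128
P(X=6) = 7/128
P(X=7) = 1/128
Sum = 1/2

P(X ≥ 4) = 1/2 ≈ 50.00%


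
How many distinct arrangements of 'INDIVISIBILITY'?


Letters: 14, freq: {'I': 6, 'N': 1, 'D': 1, 'V': 1, 'S': 1, 'B': 1, 'L': 1, 'T': 1, 'Y': 1}
14!/(6!×1!×1!×1!×1!×1!×1!×1!×1!) = 87178291200/720 = 121080960

121080960


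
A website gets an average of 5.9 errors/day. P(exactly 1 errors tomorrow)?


Poisson(λ=5.9): P(X=1) = e^(-λ)×λ^k/k!
= e^(-5.9) × 5.9^1 / 1!
≈ 0.002739444819 × 5.9 / 1 ≈ 0.016163

P(X=1) ≈ 0.016163 ≈ 1.62%


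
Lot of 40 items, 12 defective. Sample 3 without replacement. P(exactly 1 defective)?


Hypergeometric: C(12,1)×C(28,2)/C(40,3)
= 12×378/9880 = 567/1235

P(X=1) = 567/1235 ≈ 45.91%


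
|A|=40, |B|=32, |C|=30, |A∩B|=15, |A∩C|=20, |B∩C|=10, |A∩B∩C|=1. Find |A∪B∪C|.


|A∪B∪C| = 40+32+30-15-20-10+1 = 58

|A∪B∪C| = 58


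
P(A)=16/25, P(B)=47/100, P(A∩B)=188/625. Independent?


P(A)×P(B) = 188/625
P(A∩B) = 188/625
Equal ✓ → Independent

Yes, independent


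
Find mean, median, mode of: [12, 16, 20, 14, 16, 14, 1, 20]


Sorted: [1, 12, 14, 14, 16, 16, 20, 20]
Mean = 113/8
Median = 15
Freq: {12: 1, 16: 2, 20: 2, 14: 2, 1: 1}
Mode: [14, 16, 20]

Mean=113/8, Median=15, Mode=[14, 16, 20]


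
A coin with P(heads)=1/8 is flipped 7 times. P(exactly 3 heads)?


Binomial: P(X=3) = C(7,3)×p^3×(1-p)^4
= 35 × 1/512 × 2401/4096 = 84035/2097152

P(X=3) = 84035/2097152 ≈ 4.01%


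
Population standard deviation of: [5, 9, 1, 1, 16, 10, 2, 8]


Mean = 52/8 = 13/2
  (5-13/2)²=9/4
  (9-13/2)²=25/4
  (1-13/2)²=121/4
  (1-13/2)²=121/4
  (16-13/2)²=361/4
  (10-13/2)²=49/4
  (2-13/2)²=81/4
  (8-13/2)²=9/4
Σ(x-μ)² = 194
σ² = 194/8 = 97/4

σ = √(97/4) ≈ 4.9244


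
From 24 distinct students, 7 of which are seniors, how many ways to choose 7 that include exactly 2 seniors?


Choose 2 of the 7 seniors and 5 of the other 17 students:
C(7,2)×C(17,5) = 21×6188 = 129948

129948


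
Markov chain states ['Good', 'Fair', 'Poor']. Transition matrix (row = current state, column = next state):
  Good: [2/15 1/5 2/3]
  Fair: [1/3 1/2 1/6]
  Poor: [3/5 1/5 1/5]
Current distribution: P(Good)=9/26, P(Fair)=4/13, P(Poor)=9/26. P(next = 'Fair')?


P(next=Fair) = Σᵢ P(now=i)×P(i→Fair)
= 9/26×1/5 + 4/13×1/2 + 9/26×1/5
= 9/130 + 2/13 + 9/130 = 19/65

P = 19/65 ≈ 0.2923


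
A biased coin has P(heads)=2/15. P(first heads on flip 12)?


Geometric: P(X=12) = (1-p)^(k-1)×p = (13/15)^11×2/15 = 3584320788074/129746337890625

P(X=12) = 3584320788074/129746337890625 ≈ 2.76%


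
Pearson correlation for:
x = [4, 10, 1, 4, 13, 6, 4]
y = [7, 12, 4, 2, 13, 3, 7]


n=7, Σx=42, Σy=48, Σxy=375, Σx²=354, Σy²=440
r = (7×375 - 42×48)/√((7×354 - 42²)(7×440 - 48²))
= 609/√(714×776) = 609/√554064 ≈ 609/744.3548 ≈ 0.8182

r ≈ 0.8182


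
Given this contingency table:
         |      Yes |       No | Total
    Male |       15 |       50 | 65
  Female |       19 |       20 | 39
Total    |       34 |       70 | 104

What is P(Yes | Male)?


P(Yes | Male) = 15/(15+50) = 15/65 = 3/13

P(Yes|Male) = 3/13 ≈ 23.08%


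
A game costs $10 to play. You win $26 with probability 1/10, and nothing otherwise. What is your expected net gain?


E[gain] = (26-10)×1/10 + (-10)×9/10
= 8/5 - 9 = -37/5

Expected net gain = $-37/5 ≈ $-7.40


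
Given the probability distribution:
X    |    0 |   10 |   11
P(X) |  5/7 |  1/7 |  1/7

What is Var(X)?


E[X] = 3
E[X²] = 221/7
Var(X) = E[X²] - (E[X])² = 221/7 - 9 = 158/7

Var(X) = 158/7 ≈ 22.5714


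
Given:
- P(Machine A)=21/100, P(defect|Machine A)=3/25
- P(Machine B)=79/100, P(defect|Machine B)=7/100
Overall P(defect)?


P(B) = Σ P(B|Aᵢ)×P(Aᵢ)
  3/25×21/100 = 63/2500
  7/100×79/100 = 553/10000
Sum = 161/2000

P(defect) = 161/2000 ≈ 8.05%


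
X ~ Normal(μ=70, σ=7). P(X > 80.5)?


z = (80.5-70)/7 = 1.5
P(X > 80.5) = 1 - P(Z ≤ 1.5) = 1 - 0.9332 = 0.0668

P(X > 80.5) ≈ 0.0668


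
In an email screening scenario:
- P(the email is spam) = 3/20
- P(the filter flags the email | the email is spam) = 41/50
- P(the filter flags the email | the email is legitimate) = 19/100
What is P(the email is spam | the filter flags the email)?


Using Bayes' theorem:
P(A|B) = P(B|A)·P(A) / P(B)

P(the filter flags the email) = 41/50 × 3/20 + 19/100 × 17/20
= 123/1000 + 323/2000 = 569/2000

P(the email is spam|the filter flags the email) = (123/1000) / (569/2000) = 246/569

P(the email is spam|the filter flags the email) = 246/569 ≈ 43.23%


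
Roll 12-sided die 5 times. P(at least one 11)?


P(no 11)^5 = (11/12)^5 = 161051/248832
P(≥1) = 1 - 161051/248832 = 87781/248832

P = 87781/248832 ≈ 35.28%


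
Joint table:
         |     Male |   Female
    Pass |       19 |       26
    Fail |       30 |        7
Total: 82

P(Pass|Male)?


P(Pass|Male) = 19/(19+30) = 19/49

P = 19/49 ≈ 38.78%


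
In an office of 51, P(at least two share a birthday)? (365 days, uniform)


P(all different) = Π(365-i)/365 for i=0..50
= 0.025568
P(match) = 1 - 0.025568 = 0.974432

P ≈ 0.9744 ≈ 97.44%


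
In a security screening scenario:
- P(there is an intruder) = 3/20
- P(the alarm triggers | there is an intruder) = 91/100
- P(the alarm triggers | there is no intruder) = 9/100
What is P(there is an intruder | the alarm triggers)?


Using Bayes' theorem:
P(A|B) = P(B|A)·P(A) / P(B)

P(the alarm triggers) = 91/100 × 3/20 + 9/100 × 17/20
= 273/2000 + 153/2000 = 213/1000

P(there is an intruder|the alarm triggers) = (273/2000) / (213/1000) = 91/142

P(there is an intruder|the alarm triggers) = 91/142 ≈ 64.08%


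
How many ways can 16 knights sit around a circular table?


Circular arrangements of 16 distinct objects: fix one position to break rotational symmetry.
(n-1)! = 15! = 1307674368000

1307674368000


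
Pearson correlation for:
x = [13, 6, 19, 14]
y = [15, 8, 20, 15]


n=4, Σx=52, Σy=58, Σxy=833, Σx²=762, Σy²=914
r = (4×833 - 52×58)/√((4×762 - 52²)(4×914 - 58²))
= 316/√(344×292) = 316/√100448 ≈ 316/316.9353 ≈ 0.9970

r ≈ 0.9970


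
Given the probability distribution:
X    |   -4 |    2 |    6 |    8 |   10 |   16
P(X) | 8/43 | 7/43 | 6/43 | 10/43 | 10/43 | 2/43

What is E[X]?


E[X] = Σ x·P(X=x)
= (-4)×(8/43) + (2)×(7/43) + (6)×(6/43) + (8)×(10/43) + (10)×(10/43) + (16)×(2/43)
= 230/43

E[X] = 230/43


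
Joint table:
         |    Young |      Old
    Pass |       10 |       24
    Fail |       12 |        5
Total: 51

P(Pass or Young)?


P(Pass∨Young) = P(Pass) + P(Young) - P(Pass∧Young)
= (34 + 22 - 10)/51 = 46/51

P = 46/51 ≈ 90.20%


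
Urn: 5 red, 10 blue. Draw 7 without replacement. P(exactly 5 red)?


Hypergeometric: C(5,5)×C(10,2)/C(15,7)
= 1×45/6435 = 1/143

P(X=5) = 1/143 ≈ 0.70%


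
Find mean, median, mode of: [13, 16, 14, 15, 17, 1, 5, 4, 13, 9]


Sorted: [1, 4, 5, 9, 13, 13, 14, 15, 16, 17]
Mean = 107/10
Median = 13
Freq: {13: 2, 16: 1, 14: 1, 15: 1, 17: 1, 1: 1, 5: 1, 4: 1, 9: 1}
Mode: [13]

Mean=107/10, Median=13, Mode=13


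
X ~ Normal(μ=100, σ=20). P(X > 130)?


z = (130-100)/20 = 1.5
P(X > 130) = 1 - P(Z ≤ 1.5) = 1 - 0.9332 = 0.0668

P(X > 130) ≈ 0.0668


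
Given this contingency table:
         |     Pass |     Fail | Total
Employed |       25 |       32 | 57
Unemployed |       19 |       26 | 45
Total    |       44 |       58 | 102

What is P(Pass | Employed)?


P(Pass | Employed) = 25/(25+32) = 25/57

P(Pass|Employed) = 25/57 ≈ 43.86%


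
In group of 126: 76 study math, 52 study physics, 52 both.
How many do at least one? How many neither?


|A∪B| = 76+52-52 = 76
Neither = 126-76 = 50

At least one: 76; Neither: 50


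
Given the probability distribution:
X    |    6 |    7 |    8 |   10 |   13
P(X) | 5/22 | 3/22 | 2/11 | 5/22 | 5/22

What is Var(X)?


E[X] = 9
E[X²] = 964/11
Var(X) = E[X²] - (E[X])² = 964/11 - 81 = 73/11

Var(X) = 73/11 ≈ 6.6364


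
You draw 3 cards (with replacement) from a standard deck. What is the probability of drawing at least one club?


P(not a club) = 39/52 = 3/4
P(none in 3 draws) = (3/4)^3 = 27/64
P(≥1 club) = 1 - 27/64 = 37/64

P = 37/64 ≈ 57.81%


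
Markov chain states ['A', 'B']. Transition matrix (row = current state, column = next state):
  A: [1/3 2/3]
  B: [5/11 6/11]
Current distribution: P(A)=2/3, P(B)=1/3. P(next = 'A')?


P(next=A) = Σᵢ P(now=i)×P(i→A)
= 2/3×1/3 + 1/3×5/11
= 2/9 + 5/33 = 37/99

P = 37/99 ≈ 0.3737


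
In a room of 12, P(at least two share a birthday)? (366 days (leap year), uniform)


P(all different) = Π(366-i)/366 for i=0..11
= 0.833396
P(match) = 1 - 0.833396 = 0.166604

P ≈ 0.1666 ≈ 16.66%


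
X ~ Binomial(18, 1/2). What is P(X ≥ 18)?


P(X ≥ 18) = Σ P(X=i) for i=18..18
P(X=18) = 1/262144
Sum = 1/262144

P(X ≥ 18) = 1/262144 ≈ 0.00%


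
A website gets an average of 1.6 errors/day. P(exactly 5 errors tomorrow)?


Poisson(λ=1.6): P(X=5) = e^(-λ)×λ^k/k!
= e^(-1.6) × 1.6^5 / 5!
≈ 0.201896518 × 10.48576 / 120 ≈ 0.017642

P(X=5) ≈ 0.017642 ≈ 1.76%


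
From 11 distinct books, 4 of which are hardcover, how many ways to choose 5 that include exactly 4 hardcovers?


Choose 4 of the 4 hardcovers and 1 of the other 7 books:
C(4,4)×C(7,1) = 1×7 = 7

7


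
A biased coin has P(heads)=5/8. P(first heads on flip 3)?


Geometric: P(X=3) = (1-p)^(k-1)×p = (3/8)^2×5/8 = 45/512

P(X=3) = 45/512 ≈ 8.79%


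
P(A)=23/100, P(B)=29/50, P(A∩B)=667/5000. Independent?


P(A)×P(B) = 667/5000
P(A∩B) = 667/5000
Equal ✓ → Independent

Yes, independent


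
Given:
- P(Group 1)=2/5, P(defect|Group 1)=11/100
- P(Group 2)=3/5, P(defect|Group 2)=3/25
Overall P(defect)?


P(B) = Σ P(B|Aᵢ)×P(Aᵢ)
  11/100×2/5 = 11/250
  3/25×3/5 = 9/125
Sum = 29/250

P(defect) = 29/250 ≈ 11.60%


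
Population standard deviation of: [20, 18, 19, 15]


Mean = 72/4 = 18
  (20-18)²=4
  (18-18)²=0
  (19-18)²=1
  (15-18)²=9
Σ(x-μ)² = 14
σ² = 14/4 = 7/2

σ = √(7/2) ≈ 1.8708


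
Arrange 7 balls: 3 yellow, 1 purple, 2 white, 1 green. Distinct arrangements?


7!/(3!×1!×2!×1!) = 420

420


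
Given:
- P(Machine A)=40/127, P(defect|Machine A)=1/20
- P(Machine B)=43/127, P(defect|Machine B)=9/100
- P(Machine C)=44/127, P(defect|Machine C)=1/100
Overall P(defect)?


P(B) = Σ P(B|Aᵢ)×P(Aᵢ)
  1/20×40/127 = 2/127
  9/100×43/127 = 387/12700
  1/100×44/127 = 11/3175
Sum = 631/12700

P(defect) = 631/12700 ≈ 4.97%


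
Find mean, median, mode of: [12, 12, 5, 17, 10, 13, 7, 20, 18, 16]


Sorted: [5, 7, 10, 12, 12, 13, 16, 17, 18, 20]
Mean = 130/10 = 13
Median = 25/2
Freq: {12: 2, 5: 1, 17: 1, 10: 1, 13: 1, 7: 1, 20: 1, 18: 1, 16: 1}
Mode: [12]

Mean=13, Median=25/2, Mode=12


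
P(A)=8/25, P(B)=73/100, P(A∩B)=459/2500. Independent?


P(A)×P(B) = 146/625
P(A∩B) = 459/2500
Not equal → NOT independent

No, not independent


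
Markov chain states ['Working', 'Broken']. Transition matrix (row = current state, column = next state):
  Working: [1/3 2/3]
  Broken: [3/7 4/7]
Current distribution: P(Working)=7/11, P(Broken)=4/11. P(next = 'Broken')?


P(next=Broken) = Σᵢ P(now=i)×P(i→Broken)
= 7/11×2/3 + 4/11×4/7
= 14/33 + 16/77 = 146/231

P = 146/231 ≈ 0.6320


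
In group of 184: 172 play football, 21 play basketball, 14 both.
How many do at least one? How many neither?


|A∪B| = 172+21-14 = 179
Neither = 184-179 = 5

At least one: 179; Neither: 5


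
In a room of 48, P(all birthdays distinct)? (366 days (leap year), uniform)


P(all different) = Π(366-i)/366 for i=0..47
= (366/366)×(365/366)×...×(319/366)
= 0.039768

P ≈ 0.0398 ≈ 3.98%


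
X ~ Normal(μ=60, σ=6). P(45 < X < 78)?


z₁=(45-60)/6=-2.5, z₂=(78-60)/6=3.0
P = Φ(3.0) - Φ(-2.5) = 0.998650 - 0.006210 = 0.992440 ≈ 0.9924

P(45 < X < 78) ≈ 0.9924


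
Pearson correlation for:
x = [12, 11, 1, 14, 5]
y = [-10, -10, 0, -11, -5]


n=5, Σx=43, Σy=-36, Σxy=-409, Σx²=487, Σy²=346
r = (5×(-409) - 43×(-36))/√((5×487 - 43²)(5×346 - (-36)²))
= -497/√(586×434) = -497/√254324 ≈ -497/504.3055 ≈ -0.9855

r ≈ -0.9855


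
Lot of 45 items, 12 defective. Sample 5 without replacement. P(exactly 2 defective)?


Hypergeometric: C(12,2)×C(33,3)/C(45,5)
= 66×5456/1221759 = 10912/37023

P(X=2) = 10912/37023 ≈ 29.47%


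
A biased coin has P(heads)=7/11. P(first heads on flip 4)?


Geometric: P(X=4) = (1-p)^(k-1)×p = (4/11)^3×7/11 = 448/14641

P(X=4) = 448/14641 ≈ 3.06%


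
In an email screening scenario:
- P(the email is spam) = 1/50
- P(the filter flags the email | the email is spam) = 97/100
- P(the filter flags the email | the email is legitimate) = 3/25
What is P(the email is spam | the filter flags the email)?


Using Bayes' theorem:
P(A|B) = P(B|A)·P(A) / P(B)

P(the filter flags the email) = 97/100 × 1/50 + 3/25 × 49/50
= 97/5000 + 147/1250 = 137/1000

P(the email is spam|the filter flags the email) = (97/5000) / (137/1000) = 97/685

P(the email is spam|the filter flags the email) = 97/685 ≈ 14.16%


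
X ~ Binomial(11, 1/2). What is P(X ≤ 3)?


P(X ≤ 3) = Σ P(X=i) for i=0..3
P(X=0) = 1/2048
P(X=1) = 11/2048
P(X=2) = 55/2048
P(X=3) = 165/2048
Sum = 29/256

P(X ≤ 3) = 29/256 ≈ 11.33%


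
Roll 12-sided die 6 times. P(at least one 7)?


P(no 7)^6 = (11/12)^6 = 1771561/2985984
P(≥1) = 1 - 1771561/2985984 = 1214423/2985984

P = 1214423/2985984 ≈ 40.67%


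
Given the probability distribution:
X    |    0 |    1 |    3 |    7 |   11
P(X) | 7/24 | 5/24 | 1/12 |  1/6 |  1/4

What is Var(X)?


E[X] = 35/8
E[X²] = 315/8
Var(X) = E[X²] - (E[X])² = 315/8 - 1225/64 = 1295/64

Var(X) = 1295/64 ≈ 20.2344


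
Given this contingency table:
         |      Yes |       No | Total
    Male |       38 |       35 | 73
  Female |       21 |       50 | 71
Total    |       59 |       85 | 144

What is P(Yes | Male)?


P(Yes | Male) = 38/(38+35) = 38/73

P(Yes|Male) = 38/73 ≈ 52.05%


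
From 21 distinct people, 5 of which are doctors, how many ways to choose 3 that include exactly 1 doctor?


Choose 1 of the 5 doctors and 2 of the other 16 people:
C(5,1)×C(16,2) = 5×120 = 600

600


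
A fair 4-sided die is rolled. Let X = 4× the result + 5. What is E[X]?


E[die] = (1+4)/2 = 5/2
E[X] = 4×5/2 + 5 = 15

E[X] = 15


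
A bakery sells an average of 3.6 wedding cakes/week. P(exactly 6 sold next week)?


Poisson(λ=3.6): P(X=6) = e^(-λ)×λ^k/k!
= e^(-3.6) × 3.6^6 / 6!
≈ 0.02732372245 × 2176.782336 / 720 ≈ 0.082608

P(X=6) ≈ 0.082608 ≈ 8.26%


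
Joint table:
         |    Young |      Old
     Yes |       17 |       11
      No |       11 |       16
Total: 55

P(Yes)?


P(Yes) = (17+11)/55 = 28/55

P(Yes) = 28/55 ≈ 50.91%


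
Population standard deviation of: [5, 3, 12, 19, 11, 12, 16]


Mean = 78/7
  (5-78/7)²=1849/49
  (3-78/7)²=3249/49
  (12-78/7)²=36/49
  (19-78/7)²=3025/49
  (11-78/7)²=1/49
  (12-78/7)²=36/49
  (16-78/7)²=1156/49
Σ(x-μ)² = 1336/7
σ² = (1336/7)/7 = 1336/49

σ = √(1336/49) ≈ 5.2216


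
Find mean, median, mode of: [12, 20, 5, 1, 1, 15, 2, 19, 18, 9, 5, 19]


Sorted: [1, 1, 2, 5, 5, 9, 12, 15, 18, 19, 19, 20]
Mean = 126/12 = 21/2
Median = 21/2
Freq: {12: 1, 20: 1, 5: 2, 1: 2, 15: 1, 2: 1, 19: 2, 18: 1, 9: 1}
Mode: [1, 5, 19]

Mean=21/2, Median=21/2, Mode=[1, 5, 19]


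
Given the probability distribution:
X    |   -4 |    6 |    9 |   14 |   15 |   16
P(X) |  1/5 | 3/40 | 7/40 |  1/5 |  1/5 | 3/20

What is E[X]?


E[X] = Σ x·P(X=x)
= (-4)×(1/5) + (6)×(3/40) + (9)×(7/40) + (14)×(1/5) + (15)×(1/5) + (16)×(3/20)
= 377/40

E[X] = 377/40


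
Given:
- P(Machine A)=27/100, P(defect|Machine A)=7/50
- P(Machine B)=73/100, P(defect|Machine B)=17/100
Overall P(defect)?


P(B) = Σ P(B|Aᵢ)×P(Aᵢ)
  7/50×27/100 = 189/5000
  17/100×73/100 = 1241/10000
Sum = 1619/10000

P(defect) = 1619/10000 ≈ 16.19%


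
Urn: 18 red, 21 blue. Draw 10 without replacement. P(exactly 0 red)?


Hypergeometric: C(18,0)×C(21,10)/C(39,10)
= 1×352716/635745396 = 7/12617

P(X=0) = 7/12617 ≈ 0.06%


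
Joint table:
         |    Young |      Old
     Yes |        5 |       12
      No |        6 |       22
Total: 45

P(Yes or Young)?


P(Yes∨Young) = P(Yes) + P(Young) - P(Yes∧Young)
= (17 + 11 - 5)/45 = 23/45

P = 23/45 ≈ 51.11%


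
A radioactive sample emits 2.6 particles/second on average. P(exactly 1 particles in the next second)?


Poisson(λ=2.6): P(X=1) = e^(-λ)×λ^k/k!
= e^(-2.6) × 2.6^1 / 1!
≈ 0.07427357821 × 2.6 / 1 ≈ 0.193111

P(X=1) ≈ 0.193111 ≈ 19.31%


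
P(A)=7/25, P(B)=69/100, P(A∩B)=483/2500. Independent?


P(A)×P(B) = 483/2500
P(A∩B) = 483/2500
Equal ✓ → Independent

Yes, independent


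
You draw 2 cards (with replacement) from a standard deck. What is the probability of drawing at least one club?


P(not a club) = 39/52 = 3/4
P(none in 2 draws) = (3/4)^2 = 9/16
P(≥1 club) = 1 - 9/16 = 7/16

P = 7/16 ≈ 43.75%


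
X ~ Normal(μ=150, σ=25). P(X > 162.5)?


z = (162.5-150)/25 = 0.5
P(X > 162.5) = 1 - P(Z ≤ 0.5) = 1 - 0.6915 = 0.3085

P(X > 162.5) ≈ 0.3085


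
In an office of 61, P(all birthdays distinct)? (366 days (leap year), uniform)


P(all different) = Π(366-i)/366 for i=0..60
= (366/366)×(365/366)×...×(306/366)
= 0.004988

P ≈ 0.0050 ≈ 0.50%


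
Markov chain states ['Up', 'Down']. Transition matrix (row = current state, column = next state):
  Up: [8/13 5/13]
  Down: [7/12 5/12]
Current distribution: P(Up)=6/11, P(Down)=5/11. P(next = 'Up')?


P(next=Up) = Σᵢ P(now=i)×P(i→Up)
= 6/11×8/13 + 5/11×7/12
= 48/143 + 35/132 = 1031/1716

P = 1031/1716 ≈ 0.6008


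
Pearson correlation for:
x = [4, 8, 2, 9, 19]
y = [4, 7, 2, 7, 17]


n=5, Σx=42, Σy=37, Σxy=462, Σx²=526, Σy²=407
r = (5×462 - 42×37)/√((5×526 - 42²)(5×407 - 37²))
= 756/√(866×666) = 756/√576756 ≈ 756/759.4445 ≈ 0.9955

r ≈ 0.9955


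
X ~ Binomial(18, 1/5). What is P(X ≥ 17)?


P(X ≥ 17) = Σ P(X=i) for i=17..18
P(X=17) = 72/3814697265625
P(X=18) = 1/3814697265625
Sum = 73/3814697265625

P(X ≥ 17) = 73/3814697265625 ≈ 0.00%


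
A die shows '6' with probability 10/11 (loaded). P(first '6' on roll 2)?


Geometric: P(X=2) = (1-p)^(k-1)×p = (1/11)^1×10/11 = 10/121

P(X=2) = 10/121 ≈ 8.26%


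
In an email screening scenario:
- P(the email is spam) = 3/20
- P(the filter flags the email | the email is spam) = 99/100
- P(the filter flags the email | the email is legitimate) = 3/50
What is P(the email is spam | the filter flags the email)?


Using Bayes' theorem:
P(A|B) = P(B|A)·P(A) / P(B)

P(the filter flags the email) = 99/100 × 3/20 + 3/50 × 17/20
= 297/2000 + 51/1000 = 399/2000

P(the email is spam|the filter flags the email) = (297/2000) / (399/2000) = 99/133

P(the email is spam|the filter flags the email) = 99/133 ≈ 74.44%


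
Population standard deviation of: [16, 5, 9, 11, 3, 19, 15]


Mean = 78/7
  (16-78/7)²=1156/49
  (5-78/7)²=1849/49
  (9-78/7)²=225/49
  (11-78/7)²=1/49
  (3-78/7)²=3249/49
  (19-78/7)²=3025/49
  (15-78/7)²=729/49
Σ(x-μ)² = 1462/7
σ² = (1462/7)/7 = 1462/49

σ = √(1462/49) ≈ 5.4623


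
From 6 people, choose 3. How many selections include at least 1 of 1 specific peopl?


Complement: C(6,3) - C(5,3) = 20 - 10 = 10

10


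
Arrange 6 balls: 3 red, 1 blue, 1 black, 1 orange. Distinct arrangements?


6!/(3!×1!×1!×1!) = 120

120


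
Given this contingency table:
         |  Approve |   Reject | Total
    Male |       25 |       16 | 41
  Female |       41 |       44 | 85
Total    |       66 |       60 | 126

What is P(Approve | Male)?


P(Approve | Male) = 25/(25+16) = 25/41

P(Approve|Male) = 25/41 ≈ 60.98%


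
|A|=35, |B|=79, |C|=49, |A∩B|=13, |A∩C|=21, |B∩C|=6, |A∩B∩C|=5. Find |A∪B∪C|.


|A∪B∪C| = 35+79+49-13-21-6+5 = 128

|A∪B∪C| = 128


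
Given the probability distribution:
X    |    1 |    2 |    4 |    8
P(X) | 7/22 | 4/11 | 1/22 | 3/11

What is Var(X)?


E[X] = 75/22
E[X²] = 439/22
Var(X) = E[X²] - (E[X])² = 439/22 - 5625/484 = 4033/484

Var(X) = 4033/484 ≈ 8.3326


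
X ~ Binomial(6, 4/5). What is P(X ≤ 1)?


P(X ≤ 1) = Σ P(X=i) for i=0..1
P(X=0) = 1/15625
P(X=1) = 24/15625
Sum = 1/625

P(X ≤ 1) = 1/625 ≈ 0.16%


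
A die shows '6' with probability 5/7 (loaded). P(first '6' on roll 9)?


Geometric: P(X=9) = (1-p)^(k-1)×p = (2/7)^8×5/7 = 1280/40353607

P(X=9) = 1280/40353607 ≈ 0.00%


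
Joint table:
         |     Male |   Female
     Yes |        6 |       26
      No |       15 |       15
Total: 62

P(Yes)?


P(Yes) = (6+26)/62 = 32/62 = 16/31

P(Yes) = 16/31 ≈ 51.61%


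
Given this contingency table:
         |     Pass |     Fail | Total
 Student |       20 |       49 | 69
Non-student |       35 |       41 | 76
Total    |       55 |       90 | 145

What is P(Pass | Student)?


P(Pass | Student) = 20/(20+49) = 20/69

P(Pass|Student) = 20/69 ≈ 28.99%


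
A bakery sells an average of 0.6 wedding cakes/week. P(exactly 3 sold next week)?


Poisson(λ=0.6): P(X=3) = e^(-λ)×λ^k/k!
= e^(-0.6) × 0.6^3 / 3!
≈ 0.5488116361 × 0.216 / 6 ≈ 0.019757

P(X=3) ≈ 0.019757 ≈ 1.98%


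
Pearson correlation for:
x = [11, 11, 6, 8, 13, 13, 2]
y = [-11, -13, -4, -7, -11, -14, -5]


n=7, Σx=64, Σy=-65, Σxy=-679, Σx²=684, Σy²=697
r = (7×(-679) - 64×(-65))/√((7×684 - 64²)(7×697 - (-65)²))
= -593/√(692×654) = -593/√452568 ≈ -593/672.7317 ≈ -0.8815

r ≈ -0.8815


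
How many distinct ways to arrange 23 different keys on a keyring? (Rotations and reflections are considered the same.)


Free circular arrangements: rotations and reflections both identified.
(n-1)!/2 = 22!/2 = 1124000727777607680000/2 = 562000363888803840000

562000363888803840000


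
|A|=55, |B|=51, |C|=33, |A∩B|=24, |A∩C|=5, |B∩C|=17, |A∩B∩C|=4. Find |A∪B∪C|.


|A∪B∪C| = 55+51+33-24-5-17+4 = 97

|A∪B∪C| = 97


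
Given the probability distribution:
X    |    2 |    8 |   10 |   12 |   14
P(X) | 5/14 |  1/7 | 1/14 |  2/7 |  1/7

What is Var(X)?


E[X] = 8
E[X²] = 608/7
Var(X) = E[X²] - (E[X])² = 608/7 - 64 = 160/7

Var(X) = 160/7 ≈ 22.8571


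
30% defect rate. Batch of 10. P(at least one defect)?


P(all good) = (7/10)^10 = 282475249/10000000000
P(≥1 defect) = 9717524751/10000000000

P = 9717524751/10000000000 ≈ 97.18%


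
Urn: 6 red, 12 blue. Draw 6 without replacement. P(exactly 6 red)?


Hypergeometric: C(6,6)×C(12,0)/C(18,6)
= 1×1/18564 = 1/18564

P(X=6) = 1/18564 ≈ 0.01%


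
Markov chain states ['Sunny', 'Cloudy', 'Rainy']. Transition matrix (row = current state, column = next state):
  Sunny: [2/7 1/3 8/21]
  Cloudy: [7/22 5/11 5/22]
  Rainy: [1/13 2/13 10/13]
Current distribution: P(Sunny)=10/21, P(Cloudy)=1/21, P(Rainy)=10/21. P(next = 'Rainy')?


P(next=Rainy) = Σᵢ P(now=i)×P(i→Rainy)
= 10/21×8/21 + 1/21×5/22 + 10/21×10/13
= 80/441 + 5/462 + 100/273 = 70445/126126

P = 70445/126126 ≈ 0.5585


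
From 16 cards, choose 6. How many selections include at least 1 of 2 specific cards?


Complement: C(16,6) - C(14,6) = 8008 - 3003 = 5005

5005


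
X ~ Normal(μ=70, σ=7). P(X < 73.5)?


z = (73.5-70)/7 = 0.5
P(Z < 0.5) = 0.6915

P(X < 73.5) ≈ 0.6915
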